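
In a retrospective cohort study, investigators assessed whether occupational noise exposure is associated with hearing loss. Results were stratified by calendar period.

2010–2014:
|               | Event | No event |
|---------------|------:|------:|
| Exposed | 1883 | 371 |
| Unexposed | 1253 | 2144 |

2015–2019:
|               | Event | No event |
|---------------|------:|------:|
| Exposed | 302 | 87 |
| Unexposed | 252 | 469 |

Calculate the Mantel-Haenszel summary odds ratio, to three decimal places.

OR_MH = Σ(aᵢdᵢ/nᵢ) / Σ(bᵢcᵢ/nᵢ), where nᵢ is the stratum total.
Stratum 1 (2010–2014): n = 5651; a·d/n = 1883·2144/5651 = 714.4137; b·c/n = 371·1253/5651 = 82.2621
Stratum 2 (2015–2019): n = 1110; a·d/n = 302·469/1110 = 127.6018; b·c/n = 87·252/1110 = 19.7514
OR_MH = (714.4137 + 127.6018) / (82.2621 + 19.7514) = 842.0155 / 102.0134 = 8.25397

8.254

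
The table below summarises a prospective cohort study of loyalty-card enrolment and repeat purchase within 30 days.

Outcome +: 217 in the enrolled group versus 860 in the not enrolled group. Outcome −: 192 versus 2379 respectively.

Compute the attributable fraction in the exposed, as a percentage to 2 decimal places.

From the description: a = 217, b = 192, c = 860, d = 2379.
Risk in exposed = 217/409 = 0.53056; risk in unexposed = 860/3239 = 0.26551.
RR = 0.53056/0.26551 = 1.99825
AR% = (RR − 1)/RR × 100 = (1.99825 − 1)/1.99825 × 100 = 49.9561%

49.96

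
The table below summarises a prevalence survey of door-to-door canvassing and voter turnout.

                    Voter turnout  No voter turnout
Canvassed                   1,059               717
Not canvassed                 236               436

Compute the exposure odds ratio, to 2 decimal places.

2.73

Cells: a = 1059, b = 717, c = 236, d = 436.
OR = (a·d)/(b·c) = (1059 × 436) / (717 × 236) = 461724 / 169212 = 2.72867
The odds of voter turnout are about 2.73 times as high in the canvassed group.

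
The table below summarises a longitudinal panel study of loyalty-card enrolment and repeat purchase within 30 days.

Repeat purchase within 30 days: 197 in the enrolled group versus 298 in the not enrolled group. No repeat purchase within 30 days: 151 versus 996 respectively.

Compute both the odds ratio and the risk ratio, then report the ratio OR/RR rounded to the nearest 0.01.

From the description: a = 197, b = 151, c = 298, d = 996.
OR = (197·996)/(151·298) = 196212/44998 = 4.36046
Risk in exposed = 197/348 = 0.56609; risk in unexposed = 298/1294 = 0.23029; RR = 2.45813
OR/RR = 4.36046 / 2.45813 = 1.77389
The outcome is not rare, so the OR lies further from 1 than the RR.

1.77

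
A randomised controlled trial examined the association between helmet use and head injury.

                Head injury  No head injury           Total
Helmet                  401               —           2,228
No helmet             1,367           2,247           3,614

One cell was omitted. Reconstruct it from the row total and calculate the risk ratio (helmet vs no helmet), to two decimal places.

0.48

The missing cell is in the exposed row: 2228 − 401 = 1827.
So a = 401, b = 1827, c = 1367, d = 2247.
RR = [a/(a+b)] / [c/(c+d)] = (401/2228) / (1367/3614) = 0.17998/0.37825 = 0.47583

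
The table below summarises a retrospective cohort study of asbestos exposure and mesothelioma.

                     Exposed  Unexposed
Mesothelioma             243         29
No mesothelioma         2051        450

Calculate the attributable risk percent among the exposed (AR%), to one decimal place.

42.8

Reading the table with exposure as columns: a = 243 (Exposed, case), b = 2051 (Exposed, non-case), c = 29 (Unexposed, case), d = 450.
Risk in exposed = 243/2294 = 0.10593; risk in unexposed = 29/479 = 0.06054.
RR = 0.10593/0.06054 = 1.74965
AR% = (RR − 1)/RR × 100 = (1.74965 − 1)/1.74965 × 100 = 42.8456%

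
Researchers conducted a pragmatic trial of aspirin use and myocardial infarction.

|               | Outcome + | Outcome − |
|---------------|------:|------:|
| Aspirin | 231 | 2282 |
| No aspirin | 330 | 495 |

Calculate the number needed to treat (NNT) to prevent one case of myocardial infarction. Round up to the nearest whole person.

Risk in treated group = 231/2513 = 0.09192; risk in control = 330/825 = 0.40000.
Absolute risk reduction = 0.40000 − 0.09192 = 0.30808
NNT = 1 / ARR = 1 / 0.30808 = 3.246 → round up → 4

4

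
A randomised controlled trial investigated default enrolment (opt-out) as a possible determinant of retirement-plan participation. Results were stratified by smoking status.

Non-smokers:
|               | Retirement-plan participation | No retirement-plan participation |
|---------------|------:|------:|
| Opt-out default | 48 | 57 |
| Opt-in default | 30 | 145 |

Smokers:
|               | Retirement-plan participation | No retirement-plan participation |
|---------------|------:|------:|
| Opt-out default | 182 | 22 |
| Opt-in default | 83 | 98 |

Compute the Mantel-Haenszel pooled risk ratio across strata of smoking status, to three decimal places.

RR_MH = Σ(aᵢ·n₀ᵢ/nᵢ) / Σ(cᵢ·n₁ᵢ/nᵢ), with n₁ᵢ = aᵢ+bᵢ (exposed), n₀ᵢ = cᵢ+dᵢ (unexposed), nᵢ = n₁ᵢ+n₀ᵢ.
Stratum 1 (Non-smokers): n₁ = 105, n₀ = 175, n = 280; a·n₀/n = 48·175/280 = 30.0000; c·n₁/n = 30·105/280 = 11.2500
Stratum 2 (Smokers): n₁ = 204, n₀ = 181, n = 385; a·n₀/n = 182·181/385 = 85.5636; c·n₁/n = 83·204/385 = 43.9792
RR_MH = (30.0000 + 85.5636) / (11.2500 + 43.9792) = 115.5636 / 55.2292 = 2.09244

2.092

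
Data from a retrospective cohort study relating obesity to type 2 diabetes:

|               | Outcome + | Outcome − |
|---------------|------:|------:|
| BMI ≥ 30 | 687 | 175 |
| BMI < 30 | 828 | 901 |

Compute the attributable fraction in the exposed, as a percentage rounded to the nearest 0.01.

39.91

Cells: a = 687, b = 175, c = 828, d = 901.
Risk in exposed = 687/862 = 0.79698; risk in unexposed = 828/1729 = 0.47889.
RR = 0.79698/0.47889 = 1.66423
AR% = (RR − 1)/RR × 100 = (1.66423 − 1)/1.66423 × 100 = 39.9123%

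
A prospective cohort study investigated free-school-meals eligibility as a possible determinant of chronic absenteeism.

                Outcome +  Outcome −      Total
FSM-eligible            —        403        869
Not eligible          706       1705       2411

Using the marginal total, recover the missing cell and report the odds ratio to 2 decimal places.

2.79

The missing cell is in the exposed row: 869 − 403 = 466.
So a = 466, b = 403, c = 706, d = 1705.
OR = (a·d)/(b·c) = (466 × 1705) / (403 × 706) = 794530 / 284518 = 2.79255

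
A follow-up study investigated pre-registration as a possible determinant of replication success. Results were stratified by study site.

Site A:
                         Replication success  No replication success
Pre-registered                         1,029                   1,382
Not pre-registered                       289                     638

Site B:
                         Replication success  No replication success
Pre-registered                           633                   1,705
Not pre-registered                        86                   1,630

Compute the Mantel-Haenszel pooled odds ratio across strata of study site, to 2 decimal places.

2.90

OR_MH = Σ(aᵢdᵢ/nᵢ) / Σ(bᵢcᵢ/nᵢ), where nᵢ is the stratum total.
Stratum 1 (Site A): n = 3338; a·d/n = 1029·638/3338 = 196.6753; b·c/n = 1382·289/3338 = 119.6519
Stratum 2 (Site B): n = 4054; a·d/n = 633·1630/4054 = 254.5116; b·c/n = 1705·86/4054 = 36.1692
OR_MH = (196.6753 + 254.5116) / (119.6519 + 36.1692) = 451.1868 / 155.8211 = 2.89554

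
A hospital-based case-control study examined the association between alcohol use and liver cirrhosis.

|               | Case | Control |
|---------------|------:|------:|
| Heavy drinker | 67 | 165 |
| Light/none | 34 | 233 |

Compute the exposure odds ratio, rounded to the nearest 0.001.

Cells: a = 67, b = 165, c = 34, d = 233.
OR = (a·d)/(b·c) = (67 × 233) / (165 × 34) = 15611 / 5610 = 2.78271
The odds of liver cirrhosis are about 2.78 times as high in the heavy drinker group.

2.783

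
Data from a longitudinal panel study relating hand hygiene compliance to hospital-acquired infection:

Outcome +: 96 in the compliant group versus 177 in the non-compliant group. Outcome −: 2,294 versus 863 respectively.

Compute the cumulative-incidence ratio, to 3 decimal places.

0.236

From the description: a = 96, b = 2294, c = 177, d = 863.
Risk in exposed = 96/2390 = 0.04017; risk in unexposed = 177/1040 = 0.17019.
RR = 0.04017 / 0.17019 = 0.23601
The risk is 76% lower among the exposed than among the unexposed.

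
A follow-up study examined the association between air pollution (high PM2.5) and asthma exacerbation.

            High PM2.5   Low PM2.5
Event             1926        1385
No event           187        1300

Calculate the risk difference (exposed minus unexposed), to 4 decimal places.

Reading the table with exposure as columns: a = 1926 (High PM2.5, case), b = 187 (High PM2.5, non-case), c = 1385 (Low PM2.5, case), d = 1300.
Risk in exposed = 1926/2113 = 0.911500; risk in unexposed = 1385/2685 = 0.515829.
Risk difference = 0.911500 − 0.515829 = 0.395672

0.3957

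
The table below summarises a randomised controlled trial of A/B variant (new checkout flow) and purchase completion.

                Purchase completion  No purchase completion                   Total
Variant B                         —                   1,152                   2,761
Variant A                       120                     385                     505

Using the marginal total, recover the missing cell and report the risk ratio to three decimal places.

2.452

The missing cell is in the exposed row: 2761 − 1152 = 1609.
So a = 1609, b = 1152, c = 120, d = 385.
RR = [a/(a+b)] / [c/(c+d)] = (1609/2761) / (120/505) = 0.58276/0.23762 = 2.45245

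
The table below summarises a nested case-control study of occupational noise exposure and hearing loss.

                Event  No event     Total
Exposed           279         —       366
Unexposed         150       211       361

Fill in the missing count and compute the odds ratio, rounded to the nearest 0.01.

The missing cell is in the exposed row: 366 − 279 = 87.
So a = 279, b = 87, c = 150, d = 211.
OR = (a·d)/(b·c) = (279 × 211) / (87 × 150) = 58869 / 13050 = 4.51103

4.51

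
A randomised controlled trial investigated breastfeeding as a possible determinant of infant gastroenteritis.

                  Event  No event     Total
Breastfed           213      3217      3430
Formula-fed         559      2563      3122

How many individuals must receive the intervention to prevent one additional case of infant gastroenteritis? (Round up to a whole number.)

Risk in treated group = 213/3430 = 0.06210; risk in control = 559/3122 = 0.17905.
Absolute risk reduction = 0.17905 − 0.06210 = 0.11695
NNT = 1 / ARR = 1 / 0.11695 = 8.550 → round up → 9

9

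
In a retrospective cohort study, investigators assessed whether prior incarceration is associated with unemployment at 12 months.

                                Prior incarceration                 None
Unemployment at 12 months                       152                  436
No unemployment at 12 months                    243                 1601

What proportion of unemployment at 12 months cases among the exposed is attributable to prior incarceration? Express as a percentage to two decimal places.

44.38

Reading the table with exposure as columns: a = 152 (Prior incarceration, case), b = 243 (Prior incarceration, non-case), c = 436 (None, case), d = 1601.
Risk in exposed = 152/395 = 0.38481; risk in unexposed = 436/2037 = 0.21404.
RR = 0.38481/0.21404 = 1.79784
AR% = (RR − 1)/RR × 100 = (1.79784 − 1)/1.79784 × 100 = 44.3777%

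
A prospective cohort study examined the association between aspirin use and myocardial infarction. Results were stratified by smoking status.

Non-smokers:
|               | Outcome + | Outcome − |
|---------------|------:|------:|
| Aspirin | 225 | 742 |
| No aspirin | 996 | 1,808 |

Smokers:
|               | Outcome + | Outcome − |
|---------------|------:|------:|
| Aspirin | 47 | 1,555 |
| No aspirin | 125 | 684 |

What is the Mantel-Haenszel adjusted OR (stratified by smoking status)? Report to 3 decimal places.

OR_MH = Σ(aᵢdᵢ/nᵢ) / Σ(bᵢcᵢ/nᵢ), where nᵢ is the stratum total.
Stratum 1 (Non-smokers): n = 3771; a·d/n = 225·1808/3771 = 107.8759; b·c/n = 742·996/3771 = 195.9777
Stratum 2 (Smokers): n = 2411; a·d/n = 47·684/2411 = 13.3339; b·c/n = 1555·125/2411 = 80.6201
OR_MH = (107.8759 + 13.3339) / (195.9777 + 80.6201) = 121.2098 / 276.5978 = 0.43822

0.438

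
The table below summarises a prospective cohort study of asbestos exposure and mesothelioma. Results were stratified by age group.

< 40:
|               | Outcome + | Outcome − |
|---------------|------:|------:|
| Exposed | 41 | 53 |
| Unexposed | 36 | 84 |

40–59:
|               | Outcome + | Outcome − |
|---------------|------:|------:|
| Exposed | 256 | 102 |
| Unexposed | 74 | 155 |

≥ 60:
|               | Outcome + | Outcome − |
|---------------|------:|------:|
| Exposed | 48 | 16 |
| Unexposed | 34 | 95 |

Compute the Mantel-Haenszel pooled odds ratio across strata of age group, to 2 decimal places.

4.36

OR_MH = Σ(aᵢdᵢ/nᵢ) / Σ(bᵢcᵢ/nᵢ), where nᵢ is the stratum total.
Stratum 1 (< 40): n = 214; a·d/n = 41·84/214 = 16.0935; b·c/n = 53·36/214 = 8.9159
Stratum 2 (40–59): n = 587; a·d/n = 256·155/587 = 67.5980; b·c/n = 102·74/587 = 12.8586
Stratum 3 (≥ 60): n = 193; a·d/n = 48·95/193 = 23.6269; b·c/n = 16·34/193 = 2.8187
OR_MH = (16.0935 + 67.5980 + 23.6269) / (8.9159 + 12.8586 + 2.8187) = 107.3184 / 24.5931 = 4.36375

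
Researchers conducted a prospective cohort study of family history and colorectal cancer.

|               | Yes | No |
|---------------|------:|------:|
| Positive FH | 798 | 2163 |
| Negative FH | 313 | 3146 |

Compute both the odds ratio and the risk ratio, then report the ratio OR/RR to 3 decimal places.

1.245

Cells: a = 798, b = 2163, c = 313, d = 3146.
OR = (798·3146)/(2163·313) = 2510508/677019 = 3.70818
Risk in exposed = 798/2961 = 0.26950; risk in unexposed = 313/3459 = 0.09049; RR = 2.97832
OR/RR = 3.70818 / 2.97832 = 1.24506
The outcome is not rare, so the OR lies further from 1 than the RR.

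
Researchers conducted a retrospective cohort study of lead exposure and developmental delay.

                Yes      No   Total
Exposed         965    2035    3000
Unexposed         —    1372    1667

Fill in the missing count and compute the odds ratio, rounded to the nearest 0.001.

The missing cell is in the unexposed row: 1667 − 1372 = 295.
So a = 965, b = 2035, c = 295, d = 1372.
OR = (a·d)/(b·c) = (965 × 1372) / (2035 × 295) = 1323980 / 600325 = 2.20544

2.205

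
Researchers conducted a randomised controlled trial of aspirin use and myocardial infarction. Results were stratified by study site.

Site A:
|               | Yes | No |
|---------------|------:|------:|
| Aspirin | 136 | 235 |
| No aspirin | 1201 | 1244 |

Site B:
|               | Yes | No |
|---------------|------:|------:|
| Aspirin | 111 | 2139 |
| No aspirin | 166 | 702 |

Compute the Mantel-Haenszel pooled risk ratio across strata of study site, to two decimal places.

RR_MH = Σ(aᵢ·n₀ᵢ/nᵢ) / Σ(cᵢ·n₁ᵢ/nᵢ), with n₁ᵢ = aᵢ+bᵢ (exposed), n₀ᵢ = cᵢ+dᵢ (unexposed), nᵢ = n₁ᵢ+n₀ᵢ.
Stratum 1 (Site A): n₁ = 371, n₀ = 2445, n = 2816; a·n₀/n = 136·2445/2816 = 118.0824; c·n₁/n = 1201·371/2816 = 158.2283
Stratum 2 (Site B): n₁ = 2250, n₀ = 868, n = 3118; a·n₀/n = 111·868/3118 = 30.9006; c·n₁/n = 166·2250/3118 = 119.7883
RR_MH = (118.0824 + 30.9006) / (158.2283 + 119.7883) = 148.9830 / 278.0167 = 0.53588

0.54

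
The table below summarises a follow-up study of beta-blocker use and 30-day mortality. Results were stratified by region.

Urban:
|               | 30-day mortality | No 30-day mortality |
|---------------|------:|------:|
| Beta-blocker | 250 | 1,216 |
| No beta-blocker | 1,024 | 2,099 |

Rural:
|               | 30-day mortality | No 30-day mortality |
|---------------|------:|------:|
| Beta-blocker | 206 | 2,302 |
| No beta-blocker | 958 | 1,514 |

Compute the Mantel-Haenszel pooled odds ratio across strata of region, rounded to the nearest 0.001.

0.248

OR_MH = Σ(aᵢdᵢ/nᵢ) / Σ(bᵢcᵢ/nᵢ), where nᵢ is the stratum total.
Stratum 1 (Urban): n = 4589; a·d/n = 250·2099/4589 = 114.3495; b·c/n = 1216·1024/4589 = 271.3410
Stratum 2 (Rural): n = 4980; a·d/n = 206·1514/4980 = 62.6273; b·c/n = 2302·958/4980 = 442.8345
OR_MH = (114.3495 + 62.6273) / (271.3410 + 442.8345) = 176.9768 / 714.1756 = 0.24781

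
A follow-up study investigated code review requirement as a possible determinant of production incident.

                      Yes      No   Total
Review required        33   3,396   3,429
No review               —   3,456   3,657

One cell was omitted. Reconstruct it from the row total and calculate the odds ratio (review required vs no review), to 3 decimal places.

0.167

The missing cell is in the unexposed row: 3657 − 3456 = 201.
So a = 33, b = 3396, c = 201, d = 3456.
OR = (a·d)/(b·c) = (33 × 3456) / (3396 × 201) = 114048 / 682596 = 0.16708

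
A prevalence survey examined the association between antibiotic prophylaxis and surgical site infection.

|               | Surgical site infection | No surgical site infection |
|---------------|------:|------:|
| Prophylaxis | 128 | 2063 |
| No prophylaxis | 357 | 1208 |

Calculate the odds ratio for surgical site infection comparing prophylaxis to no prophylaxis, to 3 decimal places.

Cells: a = 128, b = 2063, c = 357, d = 1208.
OR = (a·d)/(b·c) = (128 × 1208) / (2063 × 357) = 154624 / 736491 = 0.20995
Exposure is associated with lower odds of surgical site infection (OR = 0.21 < 1).

0.210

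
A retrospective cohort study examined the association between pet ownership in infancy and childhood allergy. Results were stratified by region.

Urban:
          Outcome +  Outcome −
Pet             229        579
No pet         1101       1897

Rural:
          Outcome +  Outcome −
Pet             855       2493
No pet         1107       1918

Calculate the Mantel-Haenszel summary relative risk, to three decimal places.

RR_MH = Σ(aᵢ·n₀ᵢ/nᵢ) / Σ(cᵢ·n₁ᵢ/nᵢ), with n₁ᵢ = aᵢ+bᵢ (exposed), n₀ᵢ = cᵢ+dᵢ (unexposed), nᵢ = n₁ᵢ+n₀ᵢ.
Stratum 1 (Urban): n₁ = 808, n₀ = 2998, n = 3806; a·n₀/n = 229·2998/3806 = 180.3841; c·n₁/n = 1101·808/3806 = 233.7383
Stratum 2 (Rural): n₁ = 3348, n₀ = 3025, n = 6373; a·n₀/n = 855·3025/6373 = 405.8332; c·n₁/n = 1107·3348/6373 = 581.5528
RR_MH = (180.3841 + 405.8332) / (233.7383 + 581.5528) = 586.2173 / 815.2911 = 0.71903

0.719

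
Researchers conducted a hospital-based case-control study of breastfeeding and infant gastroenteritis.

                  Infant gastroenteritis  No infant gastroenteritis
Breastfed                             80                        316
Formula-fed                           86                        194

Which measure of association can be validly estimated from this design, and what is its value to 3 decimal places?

0.571

Cells: a = 80, b = 316, c = 86, d = 194.
This is a hospital-based case-control study: participants were sampled on outcome status, so risks in the source population cannot be estimated directly — relative risk is not valid here. The odds ratio is the appropriate measure.
OR = (a·d)/(b·c) = (80 × 194) / (316 × 86) = 15520 / 27176 = 0.57109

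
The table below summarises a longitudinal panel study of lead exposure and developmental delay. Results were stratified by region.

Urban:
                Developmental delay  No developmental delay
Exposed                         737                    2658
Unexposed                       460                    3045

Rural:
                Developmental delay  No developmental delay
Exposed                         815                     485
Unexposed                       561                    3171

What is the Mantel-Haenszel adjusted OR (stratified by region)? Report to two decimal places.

OR_MH = Σ(aᵢdᵢ/nᵢ) / Σ(bᵢcᵢ/nᵢ), where nᵢ is the stratum total.
Stratum 1 (Urban): n = 6900; a·d/n = 737·3045/6900 = 325.2413; b·c/n = 2658·460/6900 = 177.2000
Stratum 2 (Rural): n = 5032; a·d/n = 815·3171/5032 = 513.5860; b·c/n = 485·561/5032 = 54.0709
OR_MH = (325.2413 + 513.5860) / (177.2000 + 54.0709) = 838.8274 / 231.2709 = 3.62703

3.63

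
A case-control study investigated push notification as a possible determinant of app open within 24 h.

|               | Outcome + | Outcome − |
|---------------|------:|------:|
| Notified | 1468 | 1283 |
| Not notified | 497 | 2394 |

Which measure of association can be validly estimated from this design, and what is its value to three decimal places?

5.511

Cells: a = 1468, b = 1283, c = 497, d = 2394.
This is a case-control study: participants were sampled on outcome status, so risks in the source population cannot be estimated directly — relative risk is not valid here. The odds ratio is the appropriate measure.
OR = (a·d)/(b·c) = (1468 × 2394) / (1283 × 497) = 3514392 / 637651 = 5.51147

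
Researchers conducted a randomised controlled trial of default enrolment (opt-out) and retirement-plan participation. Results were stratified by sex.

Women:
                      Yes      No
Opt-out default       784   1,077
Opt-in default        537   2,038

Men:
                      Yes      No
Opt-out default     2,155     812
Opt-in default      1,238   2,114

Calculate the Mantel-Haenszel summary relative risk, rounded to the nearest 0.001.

RR_MH = Σ(aᵢ·n₀ᵢ/nᵢ) / Σ(cᵢ·n₁ᵢ/nᵢ), with n₁ᵢ = aᵢ+bᵢ (exposed), n₀ᵢ = cᵢ+dᵢ (unexposed), nᵢ = n₁ᵢ+n₀ᵢ.
Stratum 1 (Women): n₁ = 1861, n₀ = 2575, n = 4436; a·n₀/n = 784·2575/4436 = 455.0947; c·n₁/n = 537·1861/4436 = 225.2834
Stratum 2 (Men): n₁ = 2967, n₀ = 3352, n = 6319; a·n₀/n = 2155·3352/6319 = 1143.1492; c·n₁/n = 1238·2967/6319 = 581.2860
RR_MH = (455.0947 + 1143.1492) / (225.2834 + 581.2860) = 1598.2439 / 806.5693 = 1.98153

1.982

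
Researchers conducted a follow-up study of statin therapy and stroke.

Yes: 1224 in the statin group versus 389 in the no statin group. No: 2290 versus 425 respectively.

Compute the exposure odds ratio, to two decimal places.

From the description: a = 1224, b = 2290, c = 389, d = 425.
OR = (a·d)/(b·c) = (1224 × 425) / (2290 × 389) = 520200 / 890810 = 0.58396
Exposure is associated with lower odds of stroke (OR = 0.58 < 1).

0.58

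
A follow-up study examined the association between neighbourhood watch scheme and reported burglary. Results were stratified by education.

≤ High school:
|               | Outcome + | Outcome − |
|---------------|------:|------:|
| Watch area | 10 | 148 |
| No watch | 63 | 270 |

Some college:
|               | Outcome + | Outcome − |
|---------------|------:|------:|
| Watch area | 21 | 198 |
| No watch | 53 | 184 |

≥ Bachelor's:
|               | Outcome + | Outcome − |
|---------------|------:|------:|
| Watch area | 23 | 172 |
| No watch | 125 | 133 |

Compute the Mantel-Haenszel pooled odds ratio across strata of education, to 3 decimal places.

OR_MH = Σ(aᵢdᵢ/nᵢ) / Σ(bᵢcᵢ/nᵢ), where nᵢ is the stratum total.
Stratum 1 (≤ High school): n = 491; a·d/n = 10·270/491 = 5.4990; b·c/n = 148·63/491 = 18.9898
Stratum 2 (Some college): n = 456; a·d/n = 21·184/456 = 8.4737; b·c/n = 198·53/456 = 23.0132
Stratum 3 (≥ Bachelor's): n = 453; a·d/n = 23·133/453 = 6.7528; b·c/n = 172·125/453 = 47.4614
OR_MH = (5.4990 + 8.4737 + 6.7528) / (18.9898 + 23.0132 + 47.4614) = 20.7254 / 89.4643 = 0.23166

0.232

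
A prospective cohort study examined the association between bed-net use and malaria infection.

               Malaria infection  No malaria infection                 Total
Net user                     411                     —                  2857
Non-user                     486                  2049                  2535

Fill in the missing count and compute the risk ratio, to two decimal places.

0.75

The missing cell is in the exposed row: 2857 − 411 = 2446.
So a = 411, b = 2446, c = 486, d = 2049.
RR = [a/(a+b)] / [c/(c+d)] = (411/2857) / (486/2535) = 0.14386/0.19172 = 0.75037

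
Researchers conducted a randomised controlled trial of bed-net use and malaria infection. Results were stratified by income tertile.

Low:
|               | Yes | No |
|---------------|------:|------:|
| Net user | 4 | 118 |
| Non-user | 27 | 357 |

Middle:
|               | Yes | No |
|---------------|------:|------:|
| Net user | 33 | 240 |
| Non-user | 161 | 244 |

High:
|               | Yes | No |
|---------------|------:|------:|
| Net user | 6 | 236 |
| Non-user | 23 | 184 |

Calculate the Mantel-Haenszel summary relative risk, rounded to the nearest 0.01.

0.30

RR_MH = Σ(aᵢ·n₀ᵢ/nᵢ) / Σ(cᵢ·n₁ᵢ/nᵢ), with n₁ᵢ = aᵢ+bᵢ (exposed), n₀ᵢ = cᵢ+dᵢ (unexposed), nᵢ = n₁ᵢ+n₀ᵢ.
Stratum 1 (Low): n₁ = 122, n₀ = 384, n = 506; a·n₀/n = 4·384/506 = 3.0356; c·n₁/n = 27·122/506 = 6.5099
Stratum 2 (Middle): n₁ = 273, n₀ = 405, n = 678; a·n₀/n = 33·405/678 = 19.7124; c·n₁/n = 161·273/678 = 64.8274
Stratum 3 (High): n₁ = 242, n₀ = 207, n = 449; a·n₀/n = 6·207/449 = 2.7661; c·n₁/n = 23·242/449 = 12.3964
RR_MH = (3.0356 + 19.7124 + 2.7661) / (6.5099 + 64.8274 + 12.3964) = 25.5141 / 83.7338 = 0.30471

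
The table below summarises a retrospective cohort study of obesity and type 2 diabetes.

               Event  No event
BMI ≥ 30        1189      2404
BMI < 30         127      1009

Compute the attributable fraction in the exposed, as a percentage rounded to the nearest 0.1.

Cells: a = 1189, b = 2404, c = 127, d = 1009.
Risk in exposed = 1189/3593 = 0.33092; risk in unexposed = 127/1136 = 0.11180.
RR = 0.33092/0.11180 = 2.96005
AR% = (RR − 1)/RR × 100 = (2.96005 − 1)/2.96005 × 100 = 66.2168%

66.2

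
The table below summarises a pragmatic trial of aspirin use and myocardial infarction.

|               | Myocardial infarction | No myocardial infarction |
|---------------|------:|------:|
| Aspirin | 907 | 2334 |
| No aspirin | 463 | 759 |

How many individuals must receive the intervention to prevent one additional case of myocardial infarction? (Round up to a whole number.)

Risk in treated group = 907/3241 = 0.27985; risk in control = 463/1222 = 0.37889.
Absolute risk reduction = 0.37889 − 0.27985 = 0.09904
NNT = 1 / ARR = 1 / 0.09904 = 10.097 → round up → 11

11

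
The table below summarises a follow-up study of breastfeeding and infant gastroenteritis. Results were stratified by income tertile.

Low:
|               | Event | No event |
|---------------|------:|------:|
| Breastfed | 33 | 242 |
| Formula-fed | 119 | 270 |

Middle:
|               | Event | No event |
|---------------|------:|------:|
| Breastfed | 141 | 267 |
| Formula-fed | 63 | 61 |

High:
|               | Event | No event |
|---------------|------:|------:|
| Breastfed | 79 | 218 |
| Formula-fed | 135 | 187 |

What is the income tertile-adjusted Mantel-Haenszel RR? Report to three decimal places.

RR_MH = Σ(aᵢ·n₀ᵢ/nᵢ) / Σ(cᵢ·n₁ᵢ/nᵢ), with n₁ᵢ = aᵢ+bᵢ (exposed), n₀ᵢ = cᵢ+dᵢ (unexposed), nᵢ = n₁ᵢ+n₀ᵢ.
Stratum 1 (Low): n₁ = 275, n₀ = 389, n = 664; a·n₀/n = 33·389/664 = 19.3328; c·n₁/n = 119·275/664 = 49.2846
Stratum 2 (Middle): n₁ = 408, n₀ = 124, n = 532; a·n₀/n = 141·124/532 = 32.8647; c·n₁/n = 63·408/532 = 48.3158
Stratum 3 (High): n₁ = 297, n₀ = 322, n = 619; a·n₀/n = 79·322/619 = 41.0953; c·n₁/n = 135·297/619 = 64.7738
RR_MH = (19.3328 + 32.8647 + 41.0953) / (49.2846 + 48.3158 + 64.7738) = 93.2928 / 162.3743 = 0.57455

0.575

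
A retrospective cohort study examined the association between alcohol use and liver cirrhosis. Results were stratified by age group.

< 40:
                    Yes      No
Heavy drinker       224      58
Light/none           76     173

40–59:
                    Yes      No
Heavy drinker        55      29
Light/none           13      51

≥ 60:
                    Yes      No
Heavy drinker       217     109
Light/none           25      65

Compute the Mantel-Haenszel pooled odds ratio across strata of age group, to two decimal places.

7.23

OR_MH = Σ(aᵢdᵢ/nᵢ) / Σ(bᵢcᵢ/nᵢ), where nᵢ is the stratum total.
Stratum 1 (< 40): n = 531; a·d/n = 224·173/531 = 72.9793; b·c/n = 58·76/531 = 8.3013
Stratum 2 (40–59): n = 148; a·d/n = 55·51/148 = 18.9527; b·c/n = 29·13/148 = 2.5473
Stratum 3 (≥ 60): n = 416; a·d/n = 217·65/416 = 33.9062; b·c/n = 109·25/416 = 6.5505
OR_MH = (72.9793 + 18.9527 + 33.9062) / (8.3013 + 2.5473 + 6.5505) = 125.8382 / 17.3991 = 7.23246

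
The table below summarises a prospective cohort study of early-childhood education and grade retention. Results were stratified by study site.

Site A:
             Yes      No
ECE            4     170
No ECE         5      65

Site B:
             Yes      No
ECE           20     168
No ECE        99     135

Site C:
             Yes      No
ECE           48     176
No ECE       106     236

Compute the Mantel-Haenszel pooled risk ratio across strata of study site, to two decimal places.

0.46

RR_MH = Σ(aᵢ·n₀ᵢ/nᵢ) / Σ(cᵢ·n₁ᵢ/nᵢ), with n₁ᵢ = aᵢ+bᵢ (exposed), n₀ᵢ = cᵢ+dᵢ (unexposed), nᵢ = n₁ᵢ+n₀ᵢ.
Stratum 1 (Site A): n₁ = 174, n₀ = 70, n = 244; a·n₀/n = 4·70/244 = 1.1475; c·n₁/n = 5·174/244 = 3.5656
Stratum 2 (Site B): n₁ = 188, n₀ = 234, n = 422; a·n₀/n = 20·234/422 = 11.0900; c·n₁/n = 99·188/422 = 44.1043
Stratum 3 (Site C): n₁ = 224, n₀ = 342, n = 566; a·n₀/n = 48·342/566 = 29.0035; c·n₁/n = 106·224/566 = 41.9505
RR_MH = (1.1475 + 11.0900 + 29.0035) / (3.5656 + 44.1043 + 41.9505) = 41.2411 / 89.6204 = 0.46018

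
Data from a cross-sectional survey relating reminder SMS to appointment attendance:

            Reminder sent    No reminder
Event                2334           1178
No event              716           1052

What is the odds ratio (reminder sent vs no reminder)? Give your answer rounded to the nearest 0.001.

Reading the table with exposure as columns: a = 2334 (Reminder sent, case), b = 716 (Reminder sent, non-case), c = 1178 (No reminder, case), d = 1052.
OR = (a·d)/(b·c) = (2334 × 1052) / (716 × 1178) = 2455368 / 843448 = 2.91111
The odds of appointment attendance are about 2.91 times as high in the reminder sent group.

2.911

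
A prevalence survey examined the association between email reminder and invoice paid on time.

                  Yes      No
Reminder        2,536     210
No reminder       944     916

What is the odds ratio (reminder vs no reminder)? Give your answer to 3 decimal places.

Cells: a = 2536, b = 210, c = 944, d = 916.
OR = (a·d)/(b·c) = (2536 × 916) / (210 × 944) = 2322976 / 198240 = 11.71800
The odds of invoice paid on time are about 11.72 times as high in the reminder group.

11.718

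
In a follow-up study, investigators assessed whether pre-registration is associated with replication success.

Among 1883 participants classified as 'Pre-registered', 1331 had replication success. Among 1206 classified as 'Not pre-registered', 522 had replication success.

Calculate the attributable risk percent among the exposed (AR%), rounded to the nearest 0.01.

From the description: a = 1331, b = 552, c = 522, d = 684.
Risk in exposed = 1331/1883 = 0.70685; risk in unexposed = 522/1206 = 0.43284.
RR = 0.70685/0.43284 = 1.63307
AR% = (RR − 1)/RR × 100 = (1.63307 − 1)/1.63307 × 100 = 38.7656%

38.77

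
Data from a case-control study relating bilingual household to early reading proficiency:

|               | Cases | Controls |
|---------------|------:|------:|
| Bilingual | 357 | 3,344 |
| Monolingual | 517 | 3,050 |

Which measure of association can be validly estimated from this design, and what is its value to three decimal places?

Cells: a = 357, b = 3344, c = 517, d = 3050.
This is a case-control study: participants were sampled on outcome status, so risks in the source population cannot be estimated directly — relative risk is not valid here. The odds ratio is the appropriate measure.
OR = (a·d)/(b·c) = (357 × 3050) / (3344 × 517) = 1088850 / 1728848 = 0.62981

0.630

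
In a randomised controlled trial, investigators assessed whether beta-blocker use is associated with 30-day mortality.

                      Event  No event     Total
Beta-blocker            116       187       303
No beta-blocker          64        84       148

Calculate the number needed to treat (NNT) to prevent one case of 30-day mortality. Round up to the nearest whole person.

Risk in treated group = 116/303 = 0.38284; risk in control = 64/148 = 0.43243.
Absolute risk reduction = 0.43243 − 0.38284 = 0.04959
NNT = 1 / ARR = 1 / 0.04959 = 20.164 → round up → 21

21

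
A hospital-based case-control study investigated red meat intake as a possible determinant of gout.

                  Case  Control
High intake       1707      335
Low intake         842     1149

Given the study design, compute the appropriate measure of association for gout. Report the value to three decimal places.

6.953

Cells: a = 1707, b = 335, c = 842, d = 1149.
This is a hospital-based case-control study: participants were sampled on outcome status, so risks in the source population cannot be estimated directly — relative risk is not valid here. The odds ratio is the appropriate measure.
OR = (a·d)/(b·c) = (1707 × 1149) / (335 × 842) = 1961343 / 282070 = 6.95339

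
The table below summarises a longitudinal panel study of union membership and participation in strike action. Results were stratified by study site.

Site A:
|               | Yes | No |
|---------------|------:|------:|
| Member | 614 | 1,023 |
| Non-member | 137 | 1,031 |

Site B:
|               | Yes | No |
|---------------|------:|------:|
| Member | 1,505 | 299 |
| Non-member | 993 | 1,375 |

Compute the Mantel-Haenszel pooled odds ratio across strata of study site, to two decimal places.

OR_MH = Σ(aᵢdᵢ/nᵢ) / Σ(bᵢcᵢ/nᵢ), where nᵢ is the stratum total.
Stratum 1 (Site A): n = 2805; a·d/n = 614·1031/2805 = 225.6806; b·c/n = 1023·137/2805 = 49.9647
Stratum 2 (Site B): n = 4172; a·d/n = 1505·1375/4172 = 496.0151; b·c/n = 299·993/4172 = 71.1666
OR_MH = (225.6806 + 496.0151) / (49.9647 + 71.1666) = 721.6957 / 121.1313 = 5.95796

5.96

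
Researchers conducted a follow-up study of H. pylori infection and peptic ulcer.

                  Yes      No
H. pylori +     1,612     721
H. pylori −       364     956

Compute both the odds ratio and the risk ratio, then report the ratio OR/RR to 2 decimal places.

Cells: a = 1612, b = 721, c = 364, d = 956.
OR = (1612·956)/(721·364) = 1541072/262444 = 5.87200
Risk in exposed = 1612/2333 = 0.69096; risk in unexposed = 364/1320 = 0.27576; RR = 2.50566
OR/RR = 5.87200 / 2.50566 = 2.34349
The outcome is not rare, so the OR lies further from 1 than the RR.

2.34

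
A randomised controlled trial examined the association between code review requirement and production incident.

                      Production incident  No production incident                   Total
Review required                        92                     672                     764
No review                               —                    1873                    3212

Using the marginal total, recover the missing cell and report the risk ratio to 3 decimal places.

The missing cell is in the unexposed row: 3212 − 1873 = 1339.
So a = 92, b = 672, c = 1339, d = 1873.
RR = [a/(a+b)] / [c/(c+d)] = (92/764) / (1339/3212) = 0.12042/0.41687 = 0.28886

0.289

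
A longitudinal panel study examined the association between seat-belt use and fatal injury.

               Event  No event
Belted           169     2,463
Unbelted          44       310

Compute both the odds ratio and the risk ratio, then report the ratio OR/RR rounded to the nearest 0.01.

0.94

Cells: a = 169, b = 2463, c = 44, d = 310.
OR = (169·310)/(2463·44) = 52390/108372 = 0.48343
Risk in exposed = 169/2632 = 0.06421; risk in unexposed = 44/354 = 0.12429; RR = 0.51660
OR/RR = 0.48343 / 0.51660 = 0.93579
The outcome is not rare, so the OR lies further from 1 than the RR.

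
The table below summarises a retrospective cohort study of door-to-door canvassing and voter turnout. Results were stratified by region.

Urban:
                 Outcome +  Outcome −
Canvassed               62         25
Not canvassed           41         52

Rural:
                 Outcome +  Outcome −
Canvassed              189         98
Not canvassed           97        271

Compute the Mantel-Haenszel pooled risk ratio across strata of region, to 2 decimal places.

2.22

RR_MH = Σ(aᵢ·n₀ᵢ/nᵢ) / Σ(cᵢ·n₁ᵢ/nᵢ), with n₁ᵢ = aᵢ+bᵢ (exposed), n₀ᵢ = cᵢ+dᵢ (unexposed), nᵢ = n₁ᵢ+n₀ᵢ.
Stratum 1 (Urban): n₁ = 87, n₀ = 93, n = 180; a·n₀/n = 62·93/180 = 32.0333; c·n₁/n = 41·87/180 = 19.8167
Stratum 2 (Rural): n₁ = 287, n₀ = 368, n = 655; a·n₀/n = 189·368/655 = 106.1863; c·n₁/n = 97·287/655 = 42.5023
RR_MH = (32.0333 + 106.1863) / (19.8167 + 42.5023) = 138.2196 / 62.3190 = 2.21794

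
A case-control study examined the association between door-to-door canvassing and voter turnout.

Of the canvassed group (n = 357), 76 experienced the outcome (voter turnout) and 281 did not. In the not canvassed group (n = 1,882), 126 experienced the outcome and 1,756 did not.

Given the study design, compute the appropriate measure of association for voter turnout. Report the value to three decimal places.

3.769

From the description: a = 76, b = 281, c = 126, d = 1756.
This is a case-control study: participants were sampled on outcome status, so risks in the source population cannot be estimated directly — relative risk is not valid here. The odds ratio is the appropriate measure.
OR = (a·d)/(b·c) = (76 × 1756) / (281 × 126) = 133456 / 35406 = 3.76930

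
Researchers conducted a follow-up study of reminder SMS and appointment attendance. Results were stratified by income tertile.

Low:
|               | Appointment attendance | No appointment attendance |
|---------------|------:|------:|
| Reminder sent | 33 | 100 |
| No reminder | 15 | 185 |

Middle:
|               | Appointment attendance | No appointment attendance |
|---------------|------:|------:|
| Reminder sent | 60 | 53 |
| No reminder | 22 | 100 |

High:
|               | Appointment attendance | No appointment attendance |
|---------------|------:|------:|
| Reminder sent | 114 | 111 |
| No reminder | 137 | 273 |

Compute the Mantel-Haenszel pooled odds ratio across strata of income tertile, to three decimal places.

2.780

OR_MH = Σ(aᵢdᵢ/nᵢ) / Σ(bᵢcᵢ/nᵢ), where nᵢ is the stratum total.
Stratum 1 (Low): n = 333; a·d/n = 33·185/333 = 18.3333; b·c/n = 100·15/333 = 4.5045
Stratum 2 (Middle): n = 235; a·d/n = 60·100/235 = 25.5319; b·c/n = 53·22/235 = 4.9617
Stratum 3 (High): n = 635; a·d/n = 114·273/635 = 49.0110; b·c/n = 111·137/635 = 23.9480
OR_MH = (18.3333 + 25.5319 + 49.0110) / (4.5045 + 4.9617 + 23.9480) = 92.8763 / 33.4142 = 2.77954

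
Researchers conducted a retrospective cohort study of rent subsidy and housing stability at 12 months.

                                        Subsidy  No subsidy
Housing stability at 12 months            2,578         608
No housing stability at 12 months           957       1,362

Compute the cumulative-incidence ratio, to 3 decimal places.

2.363

Reading the table with exposure as columns: a = 2578 (Subsidy, case), b = 957 (Subsidy, non-case), c = 608 (No subsidy, case), d = 1362.
Risk in exposed = 2578/3535 = 0.72928; risk in unexposed = 608/1970 = 0.30863.
RR = 0.72928 / 0.30863 = 2.36296
The risk among the exposed is 2.36 times that among the unexposed.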